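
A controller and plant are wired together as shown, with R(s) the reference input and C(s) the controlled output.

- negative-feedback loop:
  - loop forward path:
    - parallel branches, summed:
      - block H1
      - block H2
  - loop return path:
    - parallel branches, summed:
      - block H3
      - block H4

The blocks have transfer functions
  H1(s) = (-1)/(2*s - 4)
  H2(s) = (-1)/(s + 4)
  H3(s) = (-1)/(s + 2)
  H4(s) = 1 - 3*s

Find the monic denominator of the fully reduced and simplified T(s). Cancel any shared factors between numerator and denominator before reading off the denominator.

Answer: s^3 + 23*s^2/11 - s - 32/11

Working:
Step 1. add H1, H2 (parallel); result (-3*s)/(2*s^2 + 4*s - 16)
Step 2. combine H3, H4 in parallel; result (-3*s^2 - 5*s + 1)/(s + 2)
Step 3. close the feedback loop around (H1+H2), (H3+H4); result (-3*s^2 - 6*s)/(11*s^3 + 23*s^2 - 11*s - 32)
Step 3 gives the fully reduced T(s), with no common factor left to cancel. The denominator's leading coefficient is 11, so divide each of its coefficients by 11 to get the monic form.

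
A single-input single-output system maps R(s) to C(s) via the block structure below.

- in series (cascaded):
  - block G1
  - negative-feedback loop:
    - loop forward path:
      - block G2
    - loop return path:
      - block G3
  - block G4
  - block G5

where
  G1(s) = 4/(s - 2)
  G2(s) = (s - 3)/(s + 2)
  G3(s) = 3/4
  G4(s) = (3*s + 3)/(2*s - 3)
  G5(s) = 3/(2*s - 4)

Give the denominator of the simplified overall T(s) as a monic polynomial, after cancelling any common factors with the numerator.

Step 1. close the feedback loop around G2, G3, giving (4*s - 12)/(7*s - 1)
Step 2. cascade G1, [G2/(1+G2*G3)], G4, G5, giving (72*s^2 - 144*s - 216)/(14*s^4 - 79*s^3 + 151*s^2 - 104*s + 12)
The result of step 2 is T(s) in lowest terms. Its denominator has leading coefficient 14; dividing the denominator through by 14 makes it monic.

Therefore the answer is s^4 - 79*s^3/14 + 151*s^2/14 - 52*s/7 + 6/7.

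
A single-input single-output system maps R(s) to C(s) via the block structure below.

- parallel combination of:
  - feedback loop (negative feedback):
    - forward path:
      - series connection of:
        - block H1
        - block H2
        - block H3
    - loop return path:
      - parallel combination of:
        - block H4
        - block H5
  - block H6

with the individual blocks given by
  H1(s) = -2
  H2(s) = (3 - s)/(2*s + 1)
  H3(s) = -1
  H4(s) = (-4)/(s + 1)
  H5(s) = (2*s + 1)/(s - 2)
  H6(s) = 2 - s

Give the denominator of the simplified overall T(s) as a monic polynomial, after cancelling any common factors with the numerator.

First reduce the diagram to T(s).

[1] series reduction of H1, H2, H3, giving (6 - 2*s)/(2*s + 1)
[2] add H4, H5 (parallel), giving (2*s^2 - s + 9)/(s^2 - s - 2)
[3] reduce the feedback loop with forward (H1*H2*H3) and return (H4+H5), giving (2*s^3 - 8*s^2 + 2*s + 12)/(2*s^3 - 13*s^2 + 29*s - 52)
[4] add [(H1*H2*H3)/(1+(H1*H2*H3)*(H4+H5))], H6 (parallel), giving (-2*s^4 + 19*s^3 - 63*s^2 + 112*s - 92)/(2*s^3 - 13*s^2 + 29*s - 52)
No further cancellation is possible in the step-4 result, so that is T(s). Its denominator becomes monic after dividing by the leading coefficient 2.

Answer: s^3 - 13*s^2/2 + 29*s/2 - 26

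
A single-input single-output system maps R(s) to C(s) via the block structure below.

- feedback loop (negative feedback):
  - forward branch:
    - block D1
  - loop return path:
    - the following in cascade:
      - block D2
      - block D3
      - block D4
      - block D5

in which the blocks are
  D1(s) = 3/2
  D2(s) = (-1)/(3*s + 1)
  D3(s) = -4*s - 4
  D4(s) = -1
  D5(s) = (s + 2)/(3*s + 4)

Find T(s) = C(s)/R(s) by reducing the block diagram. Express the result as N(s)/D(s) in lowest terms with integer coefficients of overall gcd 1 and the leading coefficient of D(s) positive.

Answer: (27*s^2 + 45*s + 12)/(6*s^2 - 6*s - 16)

Working:
1. series reduction of D2, D3, D4, D5 -> (-4*s^2 - 12*s - 8)/(9*s^2 + 15*s + 4)
2. reduce the feedback loop with forward D1 and return (D2*D3*D4*D5): this yields T(s), and no further normalization is needed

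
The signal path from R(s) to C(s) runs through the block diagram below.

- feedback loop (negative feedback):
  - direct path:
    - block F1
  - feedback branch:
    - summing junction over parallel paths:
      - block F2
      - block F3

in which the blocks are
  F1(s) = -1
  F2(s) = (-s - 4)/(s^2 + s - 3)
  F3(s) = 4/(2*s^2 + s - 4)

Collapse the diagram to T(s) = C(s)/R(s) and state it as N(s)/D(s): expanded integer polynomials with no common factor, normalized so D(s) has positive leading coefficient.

Answer: (-2*s^4 - 3*s^3 + 9*s^2 + 7*s - 12)/(2*s^4 + 5*s^3 - 4*s^2 - 11*s + 8)

Working:
[1] reduce the parallel group F2, F3: (-2*s^3 - 5*s^2 + 4*s + 4)/(2*s^4 + 3*s^3 - 9*s^2 - 7*s + 12)
[2] reduce the feedback loop with forward F1 and return (F2+F3) - this is the overall T(s), already in the required normalized form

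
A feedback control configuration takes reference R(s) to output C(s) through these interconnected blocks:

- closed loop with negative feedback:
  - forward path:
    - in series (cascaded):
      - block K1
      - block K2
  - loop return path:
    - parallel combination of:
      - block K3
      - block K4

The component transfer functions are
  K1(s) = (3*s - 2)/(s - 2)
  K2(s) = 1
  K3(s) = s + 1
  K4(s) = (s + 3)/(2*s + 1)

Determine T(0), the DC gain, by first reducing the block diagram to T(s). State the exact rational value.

Step 1: multiply K1, K2 (series), giving (3*s - 2)/(s - 2)
Step 2: reduce the parallel group K3, K4, giving (2*s^2 + 4*s + 4)/(2*s + 1)
Step 3: apply the feedback formula to (K1*K2), (K3+K4), giving (6*s^2 - s - 2)/(6*s^3 + 10*s^2 + s - 10)
That last expression is T(s); at s = 0 only the constant terms survive, so T(0) = -2/(-10) = 1/5.

Hence the answer: 1/5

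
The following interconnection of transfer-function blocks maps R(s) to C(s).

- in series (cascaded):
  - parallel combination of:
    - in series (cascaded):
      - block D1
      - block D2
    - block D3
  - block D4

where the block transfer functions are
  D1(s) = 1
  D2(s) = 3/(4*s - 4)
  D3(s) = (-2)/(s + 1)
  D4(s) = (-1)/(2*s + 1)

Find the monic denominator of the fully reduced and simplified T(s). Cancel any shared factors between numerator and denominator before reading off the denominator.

(1) cascade D1, D2; result 3/(4*s - 4)
(2) parallel reduction of (D1*D2), D3; result (11 - 5*s)/(4*s^2 - 4)
(3) cascade ((D1*D2)+D3), D4; result (5*s - 11)/(8*s^3 + 4*s^2 - 8*s - 4)
No further cancellation is possible in the step-3 result, so that is T(s). Its denominator becomes monic after dividing by the leading coefficient 8.

Final answer: s^3 + s^2/2 - s - 1/2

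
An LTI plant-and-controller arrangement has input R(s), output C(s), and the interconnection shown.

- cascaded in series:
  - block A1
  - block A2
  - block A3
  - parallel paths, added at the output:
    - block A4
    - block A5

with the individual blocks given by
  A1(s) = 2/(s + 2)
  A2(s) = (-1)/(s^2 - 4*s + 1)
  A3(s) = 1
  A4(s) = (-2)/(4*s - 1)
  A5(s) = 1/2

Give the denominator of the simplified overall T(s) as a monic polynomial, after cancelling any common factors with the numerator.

(1) combine A4, A5 in parallel, giving (4*s - 5)/(8*s - 2)
(2) cascade A1, A2, A3, (A4+A5), giving (5 - 4*s)/(4*s^4 - 9*s^3 - 26*s^2 + 15*s - 2)
Step 2 gives the fully reduced T(s), with no common factor left to cancel. The denominator's leading coefficient is 4, so divide each of its coefficients by 4 to get the monic form.

Final answer: s^4 - 9*s^3/4 - 13*s^2/2 + 15*s/4 - 1/2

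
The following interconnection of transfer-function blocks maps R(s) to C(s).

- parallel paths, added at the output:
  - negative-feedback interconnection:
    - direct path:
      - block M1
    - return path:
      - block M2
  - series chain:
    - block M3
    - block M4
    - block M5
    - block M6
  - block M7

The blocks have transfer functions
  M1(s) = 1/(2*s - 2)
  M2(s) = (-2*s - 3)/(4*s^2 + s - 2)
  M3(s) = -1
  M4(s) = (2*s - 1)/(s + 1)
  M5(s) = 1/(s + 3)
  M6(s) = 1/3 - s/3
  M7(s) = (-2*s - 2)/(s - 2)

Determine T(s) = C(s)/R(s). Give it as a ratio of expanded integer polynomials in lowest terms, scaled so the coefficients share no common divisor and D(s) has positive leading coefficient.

1. close the feedback loop around M1, M2 gives (4*s^2 + s - 2)/(8*s^3 - 6*s^2 - 8*s + 1)
2. series reduction of M3, M4, M5, M6 gives (2*s^2 - 3*s + 1)/(3*s^2 + 12*s + 9)
3. combine [M1/(1+M1*M2)], (M3*M4*M5*M6), M7 in parallel: this yields T(s), and no further normalization is needed

Final answer: (-32*s^6 - 260*s^5 + s^4 + 282*s^3 + 264*s^2 + 137*s + 16)/(24*s^6 + 30*s^5 - 180*s^4 - 99*s^3 + 234*s^2 + 129*s - 18)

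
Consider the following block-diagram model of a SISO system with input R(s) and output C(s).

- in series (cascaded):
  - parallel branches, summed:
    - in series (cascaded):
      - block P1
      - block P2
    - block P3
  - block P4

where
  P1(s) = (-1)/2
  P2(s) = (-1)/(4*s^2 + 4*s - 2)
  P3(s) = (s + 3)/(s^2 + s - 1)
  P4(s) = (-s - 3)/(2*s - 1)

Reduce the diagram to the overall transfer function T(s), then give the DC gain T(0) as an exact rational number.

Reducing step by step:

1. combine P1, P2 in series -> 1/(8*s^2 + 8*s - 4)
2. sum the parallel branches (P1*P2), P3 -> (8*s^3 + 33*s^2 + 21*s - 13)/(8*s^4 + 16*s^3 - 4*s^2 - 12*s + 4)
3. cascade ((P1*P2)+P3), P4 -> (-8*s^4 - 57*s^3 - 120*s^2 - 50*s + 39)/(16*s^5 + 24*s^4 - 24*s^3 - 20*s^2 + 20*s - 4)
Step 3 gives the overall T(s). Then T(0) = 39/(-4) = -39/4.

Answer: -39/4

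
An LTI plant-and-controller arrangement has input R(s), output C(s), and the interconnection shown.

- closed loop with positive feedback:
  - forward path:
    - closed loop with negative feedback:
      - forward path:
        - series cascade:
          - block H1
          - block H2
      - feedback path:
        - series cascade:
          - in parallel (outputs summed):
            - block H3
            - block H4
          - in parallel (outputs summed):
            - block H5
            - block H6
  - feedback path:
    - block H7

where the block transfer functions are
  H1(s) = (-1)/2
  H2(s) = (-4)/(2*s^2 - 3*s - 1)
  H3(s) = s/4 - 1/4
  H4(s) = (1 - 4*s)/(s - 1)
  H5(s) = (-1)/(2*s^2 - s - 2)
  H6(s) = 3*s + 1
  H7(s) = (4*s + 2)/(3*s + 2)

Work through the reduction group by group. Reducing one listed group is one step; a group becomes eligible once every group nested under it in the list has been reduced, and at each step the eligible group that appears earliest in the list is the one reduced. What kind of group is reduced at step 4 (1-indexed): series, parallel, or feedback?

[1] multiply H1, H2 (series)
[2] parallel reduction of H3, H4
[3] reduce the parallel group H5, H6
[4] combine (H3+H4), (H5+H6) in series
[5] collapse the loop ((H1*H2) forward, ((H3+H4)*(H5+H6)) return)
[6] reduce the feedback loop with forward [(H1*H2)/(1+(H1*H2)*((H3+H4)*(H5+H6)))] and return H7
At step 4 the group reduced is series.

Hence the answer: series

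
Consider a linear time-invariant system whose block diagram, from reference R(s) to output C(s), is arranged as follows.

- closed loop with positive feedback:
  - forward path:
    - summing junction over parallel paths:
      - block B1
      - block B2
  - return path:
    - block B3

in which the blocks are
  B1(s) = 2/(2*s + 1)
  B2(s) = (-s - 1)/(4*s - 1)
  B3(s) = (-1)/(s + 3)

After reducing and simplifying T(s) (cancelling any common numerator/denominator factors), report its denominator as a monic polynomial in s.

First reduce the diagram to T(s).

Step 1 - parallel reduction of B1, B2 -> (-2*s^2 + 5*s - 3)/(8*s^2 + 2*s - 1)
Step 2 - collapse the loop ((B1+B2) forward, B3 return) -> (-2*s^3 - s^2 + 12*s - 9)/(8*s^3 + 24*s^2 + 10*s - 6)
T(s) is the step-2 result (common factors already cancelled). Leading coefficient of the denominator: 8. Divide through by 8 for the monic polynomial.

Answer: s^3 + 3*s^2 + 5*s/4 - 3/4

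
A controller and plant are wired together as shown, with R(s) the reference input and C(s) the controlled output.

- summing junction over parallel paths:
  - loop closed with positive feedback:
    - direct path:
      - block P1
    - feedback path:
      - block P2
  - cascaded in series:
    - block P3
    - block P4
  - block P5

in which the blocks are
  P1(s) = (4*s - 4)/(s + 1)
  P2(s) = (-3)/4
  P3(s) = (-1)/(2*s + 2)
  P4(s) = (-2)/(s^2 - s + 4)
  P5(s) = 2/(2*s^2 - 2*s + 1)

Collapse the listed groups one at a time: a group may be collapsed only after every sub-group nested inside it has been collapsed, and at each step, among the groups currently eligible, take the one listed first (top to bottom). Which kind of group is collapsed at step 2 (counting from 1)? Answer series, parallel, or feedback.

Reducing step by step:

Step 1: apply the feedback formula to P1, P2
Step 2: reduce the series chain P3, P4
Step 3: combine [P1/(1-P1*P2)], (P3*P4), P5 in parallel
Step 2 collapses a series group.

Answer: series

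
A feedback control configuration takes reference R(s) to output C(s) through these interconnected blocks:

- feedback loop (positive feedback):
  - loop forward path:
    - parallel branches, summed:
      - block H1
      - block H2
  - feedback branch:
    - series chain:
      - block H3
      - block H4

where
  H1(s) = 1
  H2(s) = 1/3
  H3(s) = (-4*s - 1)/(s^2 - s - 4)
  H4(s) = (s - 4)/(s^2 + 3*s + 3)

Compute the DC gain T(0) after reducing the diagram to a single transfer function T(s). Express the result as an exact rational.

[1] parallel reduction of H1, H2; result 4/3
[2] combine H3, H4 in series; result (-4*s^2 + 15*s + 4)/(s^4 + 2*s^3 - 4*s^2 - 15*s - 12)
[3] reduce the feedback loop with forward (H1+H2) and return (H3*H4); result (4*s^4 + 8*s^3 - 16*s^2 - 60*s - 48)/(3*s^4 + 6*s^3 + 4*s^2 - 105*s - 52)
DC gain: substitute s = 0 into T(s) from step 3: T(0) = -48/(-52) = 12/13.

Final answer: 12/13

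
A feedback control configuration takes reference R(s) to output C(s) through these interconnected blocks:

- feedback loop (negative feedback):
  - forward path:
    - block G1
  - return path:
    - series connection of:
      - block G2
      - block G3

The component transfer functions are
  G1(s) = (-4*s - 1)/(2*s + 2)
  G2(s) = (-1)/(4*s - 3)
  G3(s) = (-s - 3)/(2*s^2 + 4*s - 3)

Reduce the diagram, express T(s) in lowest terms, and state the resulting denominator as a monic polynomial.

Step 1 - multiply G2, G3 (series), giving (s + 3)/(8*s^3 + 10*s^2 - 24*s + 9)
Step 2 - reduce the feedback loop with forward G1 and return (G2*G3), giving (-32*s^4 - 48*s^3 + 86*s^2 - 12*s - 9)/(16*s^4 + 36*s^3 - 32*s^2 - 43*s + 15)
No further cancellation is possible in the step-2 result, so that is T(s). Its denominator becomes monic after dividing by the leading coefficient 16.

Therefore the answer is s^4 + 9*s^3/4 - 2*s^2 - 43*s/16 + 15/16.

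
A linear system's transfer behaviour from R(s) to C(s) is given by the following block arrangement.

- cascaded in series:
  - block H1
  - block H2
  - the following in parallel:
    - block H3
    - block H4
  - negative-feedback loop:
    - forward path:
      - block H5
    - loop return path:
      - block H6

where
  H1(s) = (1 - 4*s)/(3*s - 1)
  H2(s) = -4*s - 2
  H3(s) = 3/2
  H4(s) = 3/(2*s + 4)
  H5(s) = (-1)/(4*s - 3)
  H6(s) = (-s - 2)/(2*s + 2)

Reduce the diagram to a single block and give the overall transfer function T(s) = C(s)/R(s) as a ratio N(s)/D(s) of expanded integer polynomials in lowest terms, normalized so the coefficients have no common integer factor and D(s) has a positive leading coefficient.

The answer is (-48*s^4 - 204*s^3 - 186*s^2 - 12*s + 18)/(24*s^4 + 49*s^3 - 13*s^2 - 26*s + 8).

Reasoning:
[1] parallel reduction of H3, H4; result (3*s + 9)/(2*s + 4)
[2] close the feedback loop around H5, H6; result (-2*s - 2)/(8*s^2 + 3*s - 4)
[3] series reduction of H1, H2, (H3+H4), [H5/(1+H5*H6)]: this yields T(s), and no further normalization is needed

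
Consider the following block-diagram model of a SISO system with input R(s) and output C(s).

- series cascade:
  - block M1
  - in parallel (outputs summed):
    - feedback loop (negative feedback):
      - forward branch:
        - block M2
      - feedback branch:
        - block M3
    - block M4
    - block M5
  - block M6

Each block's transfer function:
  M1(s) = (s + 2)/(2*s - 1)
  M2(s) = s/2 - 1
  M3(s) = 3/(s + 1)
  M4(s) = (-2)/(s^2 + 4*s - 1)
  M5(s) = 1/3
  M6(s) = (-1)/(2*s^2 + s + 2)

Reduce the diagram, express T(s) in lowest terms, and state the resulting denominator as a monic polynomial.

Step 1. apply the feedback formula to M2, M3 = (s^2 - s - 2)/(5*s - 4)
Step 2. reduce the parallel group [M2/(1+M2*M3)], M4, M5 = (3*s^4 + 14*s^3 - 5*s^2 - 72*s + 34)/(15*s^3 + 48*s^2 - 63*s + 12)
Step 3. reduce the series chain M1, ([M2/(1+M2*M3)]+M4+M5), M6 = (-3*s^5 - 20*s^4 - 23*s^3 + 82*s^2 + 110*s - 68)/(60*s^6 + 192*s^5 - 207*s^4 + 162*s^3 - 285*s^2 + 162*s - 24)
The result of step 3 is T(s) in lowest terms. Its denominator has leading coefficient 60; dividing the denominator through by 60 makes it monic.

Therefore the answer is s^6 + 16*s^5/5 - 69*s^4/20 + 27*s^3/10 - 19*s^2/4 + 27*s/10 - 2/5.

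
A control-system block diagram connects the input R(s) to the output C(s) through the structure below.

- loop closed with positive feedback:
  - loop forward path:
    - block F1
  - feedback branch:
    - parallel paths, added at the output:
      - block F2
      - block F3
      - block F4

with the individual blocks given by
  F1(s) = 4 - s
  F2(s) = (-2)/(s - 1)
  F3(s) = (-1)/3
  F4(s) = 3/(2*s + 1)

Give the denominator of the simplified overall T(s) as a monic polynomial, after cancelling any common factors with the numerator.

Step 1: add F2, F3, F4 (parallel) gives (-2*s^2 - 2*s - 14)/(6*s^2 - 3*s - 3)
Step 2: feedback reduction of F1, (F2+F3+F4) gives (6*s^3 - 27*s^2 + 9*s + 12)/(2*s^3 - 12*s^2 + 9*s - 53)
Step 2 gives the fully reduced T(s), with no common factor left to cancel. The denominator's leading coefficient is 2, so divide each of its coefficients by 2 to get the monic form.

Therefore the answer is s^3 - 6*s^2 + 9*s/2 - 53/2.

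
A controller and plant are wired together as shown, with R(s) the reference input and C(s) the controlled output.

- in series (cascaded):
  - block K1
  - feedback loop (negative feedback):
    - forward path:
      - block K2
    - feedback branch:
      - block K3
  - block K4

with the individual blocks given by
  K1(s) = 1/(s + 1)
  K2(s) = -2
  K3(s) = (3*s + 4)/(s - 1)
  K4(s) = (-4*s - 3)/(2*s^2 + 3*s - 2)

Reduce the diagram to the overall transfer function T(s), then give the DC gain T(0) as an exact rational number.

Reducing step by step:

Step 1: apply the feedback formula to K2, K3 gives (2*s - 2)/(5*s + 9)
Step 2: multiply K1, [K2/(1+K2*K3)], K4 (series) gives (-8*s^2 + 2*s + 6)/(10*s^4 + 43*s^3 + 50*s^2 - s - 18)
That last expression is T(s); at s = 0 only the constant terms survive, so T(0) = 6/(-18) = -1/3.

Answer: -1/3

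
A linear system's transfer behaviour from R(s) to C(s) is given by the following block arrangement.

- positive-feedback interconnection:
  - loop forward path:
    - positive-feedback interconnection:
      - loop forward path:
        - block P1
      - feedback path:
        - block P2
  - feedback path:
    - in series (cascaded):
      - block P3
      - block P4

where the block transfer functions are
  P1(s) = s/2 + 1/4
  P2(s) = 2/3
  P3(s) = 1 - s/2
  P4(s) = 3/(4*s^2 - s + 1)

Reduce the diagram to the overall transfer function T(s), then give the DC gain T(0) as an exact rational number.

First reduce the diagram to T(s).

Step 1. reduce the feedback loop with forward P1 and return P2 gives (-6*s - 3)/(4*s - 10)
Step 2. series reduction of P3, P4 gives (6 - 3*s)/(8*s^2 - 2*s + 2)
Step 3. close the feedback loop around [P1/(1-P1*P2)], (P3*P4) gives (-48*s^3 - 12*s^2 - 6*s - 6)/(32*s^3 - 106*s^2 + 55*s - 2)
DC gain: substitute s = 0 into T(s) from step 3: T(0) = -6/(-2) = 3.

Answer: 3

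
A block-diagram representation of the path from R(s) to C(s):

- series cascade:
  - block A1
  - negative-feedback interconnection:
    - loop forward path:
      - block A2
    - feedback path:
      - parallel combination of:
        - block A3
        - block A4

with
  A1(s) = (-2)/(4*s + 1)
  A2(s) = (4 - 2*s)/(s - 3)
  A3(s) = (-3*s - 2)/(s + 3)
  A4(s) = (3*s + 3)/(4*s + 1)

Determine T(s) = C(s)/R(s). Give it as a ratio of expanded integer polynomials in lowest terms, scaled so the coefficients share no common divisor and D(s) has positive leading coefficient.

First reduce the diagram to T(s).

Step 1. sum the parallel branches A3, A4, giving (-9*s^2 + s + 7)/(4*s^2 + 13*s + 3)
Step 2. close the feedback loop around A2, (A3+A4), giving (-8*s^3 - 10*s^2 + 46*s + 12)/(22*s^3 - 37*s^2 - 46*s + 19)
Step 3. combine A1, [A2/(1+A2*(A3+A4))] in series, giving the overall T(s)

Answer: (4*s^2 + 4*s - 24)/(22*s^3 - 37*s^2 - 46*s + 19)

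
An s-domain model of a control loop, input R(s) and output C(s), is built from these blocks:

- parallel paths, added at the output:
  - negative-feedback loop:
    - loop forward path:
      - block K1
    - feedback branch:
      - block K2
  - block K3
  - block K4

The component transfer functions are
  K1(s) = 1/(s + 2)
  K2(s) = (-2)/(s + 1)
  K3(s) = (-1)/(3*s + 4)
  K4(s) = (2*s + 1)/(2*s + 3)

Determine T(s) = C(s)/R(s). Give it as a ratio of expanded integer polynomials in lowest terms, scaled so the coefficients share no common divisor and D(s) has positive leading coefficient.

(1) reduce the feedback loop with forward K1 and return K2 gives (s + 1)/(s^2 + 3*s)
(2) combine [K1/(1+K1*K2)], K3, K4 in parallel, which is the overall transfer function T(s) = C(s)/R(s) in lowest terms

Answer: (6*s^4 + 33*s^3 + 51*s^2 + 32*s + 12)/(6*s^4 + 35*s^3 + 63*s^2 + 36*s)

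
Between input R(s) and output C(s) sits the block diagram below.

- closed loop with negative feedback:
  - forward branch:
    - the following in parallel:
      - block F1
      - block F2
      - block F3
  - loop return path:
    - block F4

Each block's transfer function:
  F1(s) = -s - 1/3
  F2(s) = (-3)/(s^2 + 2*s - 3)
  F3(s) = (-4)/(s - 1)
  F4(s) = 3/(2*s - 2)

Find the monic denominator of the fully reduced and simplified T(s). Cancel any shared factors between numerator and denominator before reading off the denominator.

Step 1. combine F1, F2, F3 in parallel -> (-3*s^3 - 7*s^2 - 5*s - 42)/(3*s^2 + 6*s - 9)
Step 2. feedback reduction of (F1+F2+F3), F4 -> (6*s^4 + 8*s^3 - 4*s^2 + 74*s - 84)/(3*s^3 + 15*s^2 + 45*s + 108)
No further cancellation is possible in the step-2 result, so that is T(s). Its denominator becomes monic after dividing by the leading coefficient 3.

Therefore the answer is s^3 + 5*s^2 + 15*s + 36.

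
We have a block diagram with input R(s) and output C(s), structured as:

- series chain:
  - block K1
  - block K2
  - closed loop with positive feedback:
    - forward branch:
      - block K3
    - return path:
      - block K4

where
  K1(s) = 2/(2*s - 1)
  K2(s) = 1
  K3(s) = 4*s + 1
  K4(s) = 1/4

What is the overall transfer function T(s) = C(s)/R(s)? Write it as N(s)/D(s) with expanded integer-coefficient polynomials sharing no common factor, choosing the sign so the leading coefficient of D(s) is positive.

Step 1. close the feedback loop around K3, K4; result (-16*s - 4)/(4*s - 3)
Step 2. series reduction of K1, K2, [K3/(1-K3*K4)], which is the overall transfer function T(s) = C(s)/R(s) in lowest terms

Final answer: (-32*s - 8)/(8*s^2 - 10*s + 3)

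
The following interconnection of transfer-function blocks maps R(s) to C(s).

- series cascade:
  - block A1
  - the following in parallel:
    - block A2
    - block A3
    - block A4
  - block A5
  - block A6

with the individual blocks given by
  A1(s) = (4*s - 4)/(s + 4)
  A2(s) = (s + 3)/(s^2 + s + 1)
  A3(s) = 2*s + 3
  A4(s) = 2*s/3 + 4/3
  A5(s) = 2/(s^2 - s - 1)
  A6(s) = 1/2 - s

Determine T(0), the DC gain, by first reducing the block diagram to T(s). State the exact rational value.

Step 1: add A2, A3, A4 (parallel): (8*s^3 + 21*s^2 + 24*s + 22)/(3*s^2 + 3*s + 3)
Step 2: multiply A1, (A2+A3+A4), A5, A6 (series): (-64*s^5 - 72*s^4 + 28*s^3 + 28*s^2 + 168*s - 88)/(3*s^5 + 12*s^4 - 3*s^3 - 18*s^2 - 27*s - 12)
The step-2 result is T(s). Setting s = 0: T(0) = -88/(-12) = 22/3.

Hence the answer: 22/3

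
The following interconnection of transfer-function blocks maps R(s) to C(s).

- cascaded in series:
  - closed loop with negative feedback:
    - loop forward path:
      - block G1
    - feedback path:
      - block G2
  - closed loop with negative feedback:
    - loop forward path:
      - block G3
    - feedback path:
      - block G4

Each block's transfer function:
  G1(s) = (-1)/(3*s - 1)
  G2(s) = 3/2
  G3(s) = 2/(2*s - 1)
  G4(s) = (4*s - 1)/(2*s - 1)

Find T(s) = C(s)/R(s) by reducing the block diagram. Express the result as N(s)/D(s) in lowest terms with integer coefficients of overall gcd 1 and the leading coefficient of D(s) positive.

Answer: (4 - 8*s)/(24*s^3 + 4*s^2 - 26*s + 5)

Working:
Step 1: reduce the feedback loop with forward G1 and return G2; result (-2)/(6*s - 5)
Step 2: feedback reduction of G3, G4; result (4*s - 2)/(4*s^2 + 4*s - 1)
Step 3: multiply [G1/(1+G1*G2)], [G3/(1+G3*G4)] (series): this yields T(s), and no further normalization is needed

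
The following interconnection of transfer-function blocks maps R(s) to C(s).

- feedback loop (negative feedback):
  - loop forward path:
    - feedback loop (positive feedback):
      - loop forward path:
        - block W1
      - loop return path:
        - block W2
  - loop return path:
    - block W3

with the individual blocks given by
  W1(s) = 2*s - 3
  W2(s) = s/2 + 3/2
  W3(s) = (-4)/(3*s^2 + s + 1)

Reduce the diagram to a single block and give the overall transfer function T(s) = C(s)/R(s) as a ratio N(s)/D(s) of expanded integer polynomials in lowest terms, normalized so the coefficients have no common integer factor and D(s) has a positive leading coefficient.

Answer: (-12*s^3 + 14*s^2 + 2*s + 6)/(6*s^4 + 11*s^3 - 28*s^2 + 8*s - 35)

Working:
Step 1 - reduce the feedback loop with forward W1 and return W2; result (6 - 4*s)/(2*s^2 + 3*s - 11)
Step 2 - reduce the feedback loop with forward [W1/(1-W1*W2)] and return W3, giving the overall T(s)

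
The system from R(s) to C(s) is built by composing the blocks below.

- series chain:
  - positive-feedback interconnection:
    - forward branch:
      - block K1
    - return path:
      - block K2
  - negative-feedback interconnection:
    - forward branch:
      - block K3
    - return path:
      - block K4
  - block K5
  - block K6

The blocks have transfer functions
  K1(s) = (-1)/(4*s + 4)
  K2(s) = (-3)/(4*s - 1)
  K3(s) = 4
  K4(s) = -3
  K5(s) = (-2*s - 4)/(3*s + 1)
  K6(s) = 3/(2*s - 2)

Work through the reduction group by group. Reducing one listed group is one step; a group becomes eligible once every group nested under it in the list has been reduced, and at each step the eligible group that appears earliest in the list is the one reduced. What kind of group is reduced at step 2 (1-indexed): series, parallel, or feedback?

The answer is feedback.

Reasoning:
Step 1 - close the feedback loop around K1, K2
Step 2 - reduce the feedback loop with forward K3 and return K4
Step 3 - series reduction of [K1/(1-K1*K2)], [K3/(1+K3*K4)], K5, K6
So the answer for step 2 is feedback.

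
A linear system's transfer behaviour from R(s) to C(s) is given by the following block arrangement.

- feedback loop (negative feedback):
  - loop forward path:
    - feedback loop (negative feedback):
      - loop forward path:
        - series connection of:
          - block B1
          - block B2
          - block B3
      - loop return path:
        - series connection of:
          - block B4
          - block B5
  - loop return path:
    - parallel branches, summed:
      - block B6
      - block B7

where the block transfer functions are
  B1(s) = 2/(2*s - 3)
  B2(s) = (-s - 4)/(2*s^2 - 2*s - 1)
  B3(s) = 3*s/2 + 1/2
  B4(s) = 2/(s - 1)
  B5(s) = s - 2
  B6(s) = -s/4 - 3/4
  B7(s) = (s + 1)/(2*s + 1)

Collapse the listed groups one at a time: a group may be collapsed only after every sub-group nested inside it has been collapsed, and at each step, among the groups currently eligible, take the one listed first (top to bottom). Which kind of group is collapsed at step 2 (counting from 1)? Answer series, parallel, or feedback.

(1) reduce the series chain B1, B2, B3
(2) cascade B4, B5
(3) feedback reduction of (B1*B2*B3), (B4*B5)
(4) add B6, B7 (parallel)
(5) feedback reduction of [(B1*B2*B3)/(1+(B1*B2*B3)*(B4*B5))], (B6+B7)
Step 2: series.

Answer: series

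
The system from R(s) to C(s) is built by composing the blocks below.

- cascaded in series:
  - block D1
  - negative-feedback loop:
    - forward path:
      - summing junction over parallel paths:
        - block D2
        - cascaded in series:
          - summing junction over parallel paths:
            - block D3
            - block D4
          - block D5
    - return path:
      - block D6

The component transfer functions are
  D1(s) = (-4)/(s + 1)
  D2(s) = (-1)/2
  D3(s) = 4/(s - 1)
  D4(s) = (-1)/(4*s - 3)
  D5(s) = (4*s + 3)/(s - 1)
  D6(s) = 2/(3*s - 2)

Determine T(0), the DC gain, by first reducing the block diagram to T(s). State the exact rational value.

Step 1: sum the parallel branches D3, D4; result (15*s - 11)/(4*s^2 - 7*s + 3)
Step 2: reduce the series chain (D3+D4), D5; result (60*s^2 + s - 33)/(4*s^3 - 11*s^2 + 10*s - 3)
Step 3: reduce the parallel group D2, ((D3+D4)*D5); result (-4*s^3 + 131*s^2 - 8*s - 63)/(8*s^3 - 22*s^2 + 20*s - 6)
Step 4: reduce the feedback loop with forward (D2+((D3+D4)*D5)) and return D6; result (-12*s^4 + 401*s^3 - 286*s^2 - 173*s + 126)/(24*s^4 - 90*s^3 + 366*s^2 - 74*s - 114)
Step 5: reduce the series chain D1, [(D2+((D3+D4)*D5))/(1+(D2+((D3+D4)*D5))*D6)]; result (24*s^4 - 802*s^3 + 572*s^2 + 346*s - 252)/(12*s^5 - 33*s^4 + 138*s^3 + 146*s^2 - 94*s - 57)
That last expression is T(s); at s = 0 only the constant terms survive, so T(0) = -252/(-57) = 84/19.

Final answer: 84/19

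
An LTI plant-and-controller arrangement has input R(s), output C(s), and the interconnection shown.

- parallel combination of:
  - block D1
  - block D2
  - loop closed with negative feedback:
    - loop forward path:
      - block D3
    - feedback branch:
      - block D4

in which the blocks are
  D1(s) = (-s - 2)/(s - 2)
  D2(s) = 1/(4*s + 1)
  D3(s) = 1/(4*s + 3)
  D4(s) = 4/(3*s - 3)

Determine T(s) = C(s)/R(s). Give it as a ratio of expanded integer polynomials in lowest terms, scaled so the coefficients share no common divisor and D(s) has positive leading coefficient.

First reduce the diagram to T(s).

(1) apply the feedback formula to D3, D4; result (3*s - 3)/(12*s^2 - 3*s - 5)
(2) parallel reduction of D1, D2, [D3/(1+D3*D4)]; the result is T(s) itself (integer coefficients, no common factor, positive leading denominator coefficient)

Answer: (-48*s^4 - 72*s^3 - 37*s^2 + 67*s + 26)/(48*s^4 - 96*s^3 - 23*s^2 + 41*s + 10)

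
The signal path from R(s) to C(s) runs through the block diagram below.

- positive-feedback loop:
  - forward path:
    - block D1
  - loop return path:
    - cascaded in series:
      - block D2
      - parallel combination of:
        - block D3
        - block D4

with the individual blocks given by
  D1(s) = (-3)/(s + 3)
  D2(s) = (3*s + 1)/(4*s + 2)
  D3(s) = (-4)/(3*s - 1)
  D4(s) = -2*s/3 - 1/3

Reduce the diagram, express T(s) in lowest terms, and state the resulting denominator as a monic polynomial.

Reducing step by step:

1. sum the parallel branches D3, D4 -> (-6*s^2 - s - 11)/(9*s - 3)
2. series reduction of D2, (D3+D4) -> (-18*s^3 - 9*s^2 - 34*s - 11)/(36*s^2 + 6*s - 6)
3. reduce the feedback loop with forward D1 and return (D2*(D3+D4)) -> (36*s^2 + 6*s - 6)/(6*s^3 - 29*s^2 + 30*s + 17)
Step 3 gives the fully reduced T(s), with no common factor left to cancel. The denominator's leading coefficient is 6, so divide each of its coefficients by 6 to get the monic form.

Answer: s^3 - 29*s^2/6 + 5*s + 17/6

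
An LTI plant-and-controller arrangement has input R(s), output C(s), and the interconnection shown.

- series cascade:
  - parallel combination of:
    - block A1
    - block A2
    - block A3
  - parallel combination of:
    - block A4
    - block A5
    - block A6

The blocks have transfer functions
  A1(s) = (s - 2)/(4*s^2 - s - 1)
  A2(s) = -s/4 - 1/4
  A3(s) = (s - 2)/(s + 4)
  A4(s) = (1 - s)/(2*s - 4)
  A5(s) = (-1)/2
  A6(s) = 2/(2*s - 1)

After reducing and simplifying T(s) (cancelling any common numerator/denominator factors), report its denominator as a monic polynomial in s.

Step 1. reduce the parallel group A1, A2, A3: (-4*s^4 - 3*s^3 - 42*s^2 + 21*s - 20)/(16*s^3 + 60*s^2 - 20*s - 16)
Step 2. parallel reduction of A4, A5, A6: (-4*s^2 + 12*s - 11)/(4*s^2 - 10*s + 4)
Step 3. reduce the series chain (A1+A2+A3), (A4+A5+A6): (16*s^6 - 36*s^5 + 176*s^4 - 555*s^3 + 794*s^2 - 471*s + 220)/(64*s^5 + 80*s^4 - 616*s^3 + 376*s^2 + 80*s - 64)
The result of step 3 is T(s) in lowest terms. Its denominator has leading coefficient 64; dividing the denominator through by 64 makes it monic.

Hence the answer: s^5 + 5*s^4/4 - 77*s^3/8 + 47*s^2/8 + 5*s/4 - 1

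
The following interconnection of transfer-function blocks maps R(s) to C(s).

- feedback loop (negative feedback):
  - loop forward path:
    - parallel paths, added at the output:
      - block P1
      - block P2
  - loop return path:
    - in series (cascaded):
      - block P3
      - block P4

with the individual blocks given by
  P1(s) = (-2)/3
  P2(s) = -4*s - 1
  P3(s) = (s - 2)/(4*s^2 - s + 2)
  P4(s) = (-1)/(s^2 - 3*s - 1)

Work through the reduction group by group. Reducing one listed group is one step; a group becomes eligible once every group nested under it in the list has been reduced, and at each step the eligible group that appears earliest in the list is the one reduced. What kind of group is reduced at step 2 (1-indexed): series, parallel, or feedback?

Answer: series

Working:
(1) sum the parallel branches P1, P2
(2) reduce the series chain P3, P4
(3) collapse the loop ((P1+P2) forward, (P3*P4) return)
At step 2 the group reduced is series.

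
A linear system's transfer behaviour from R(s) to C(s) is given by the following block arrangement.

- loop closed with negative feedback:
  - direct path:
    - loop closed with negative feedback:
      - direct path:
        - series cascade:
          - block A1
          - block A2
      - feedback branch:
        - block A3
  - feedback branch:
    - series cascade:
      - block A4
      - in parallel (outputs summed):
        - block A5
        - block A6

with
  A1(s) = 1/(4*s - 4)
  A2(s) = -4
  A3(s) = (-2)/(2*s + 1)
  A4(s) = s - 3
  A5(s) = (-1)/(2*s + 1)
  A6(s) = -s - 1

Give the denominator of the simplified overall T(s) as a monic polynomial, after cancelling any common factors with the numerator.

Answer: s^3 - s^2/2 - 4*s - 5/2

Working:
Step 1. combine A1, A2 in series; result (-1)/(s - 1)
Step 2. close the feedback loop around (A1*A2), A3; result (-2*s - 1)/(2*s^2 - s + 1)
Step 3. parallel reduction of A5, A6; result (-2*s^2 - 3*s - 2)/(2*s + 1)
Step 4. reduce the series chain A4, (A5+A6); result (-2*s^3 + 3*s^2 + 7*s + 6)/(2*s + 1)
Step 5. close the feedback loop around [(A1*A2)/(1+(A1*A2)*A3)], (A4*(A5+A6)); result (-2*s - 1)/(2*s^3 - s^2 - 8*s - 5)
T(s) is the step-5 result (common factors already cancelled). Leading coefficient of the denominator: 2. Divide through by 2 for the monic polynomial.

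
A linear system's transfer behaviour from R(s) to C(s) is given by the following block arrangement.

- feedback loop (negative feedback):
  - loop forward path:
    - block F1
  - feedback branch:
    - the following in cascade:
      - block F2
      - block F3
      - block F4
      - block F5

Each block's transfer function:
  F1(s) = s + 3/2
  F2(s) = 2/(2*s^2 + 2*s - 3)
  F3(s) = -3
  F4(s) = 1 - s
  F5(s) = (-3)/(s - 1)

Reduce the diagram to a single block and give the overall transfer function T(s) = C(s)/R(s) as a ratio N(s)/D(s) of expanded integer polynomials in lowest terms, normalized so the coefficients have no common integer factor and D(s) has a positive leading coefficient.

The answer is (4*s^3 + 10*s^2 - 9)/(4*s^2 - 32*s - 60).

Reasoning:
Step 1: multiply F2, F3, F4, F5 (series), giving (-18)/(2*s^2 + 2*s - 3)
Step 2: reduce the feedback loop with forward F1 and return (F2*F3*F4*F5): this yields T(s), and no further normalization is needed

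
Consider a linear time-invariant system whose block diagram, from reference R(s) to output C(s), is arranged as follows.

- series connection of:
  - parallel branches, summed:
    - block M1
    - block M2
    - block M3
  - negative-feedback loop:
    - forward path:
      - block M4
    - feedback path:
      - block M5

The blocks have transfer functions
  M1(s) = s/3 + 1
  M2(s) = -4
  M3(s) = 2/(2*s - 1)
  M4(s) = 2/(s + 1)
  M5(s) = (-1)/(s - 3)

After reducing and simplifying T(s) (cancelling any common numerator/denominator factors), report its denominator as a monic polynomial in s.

[1] combine M1, M2, M3 in parallel = (2*s^2 - 19*s + 15)/(6*s - 3)
[2] reduce the feedback loop with forward M4 and return M5 = (2*s - 6)/(s^2 - 2*s - 5)
[3] cascade (M1+M2+M3), [M4/(1+M4*M5)] = (4*s^3 - 50*s^2 + 144*s - 90)/(6*s^3 - 15*s^2 - 24*s + 15)
Step 3 gives the fully reduced T(s), with no common factor left to cancel. The denominator's leading coefficient is 6, so divide each of its coefficients by 6 to get the monic form.

Answer: s^3 - 5*s^2/2 - 4*s + 5/2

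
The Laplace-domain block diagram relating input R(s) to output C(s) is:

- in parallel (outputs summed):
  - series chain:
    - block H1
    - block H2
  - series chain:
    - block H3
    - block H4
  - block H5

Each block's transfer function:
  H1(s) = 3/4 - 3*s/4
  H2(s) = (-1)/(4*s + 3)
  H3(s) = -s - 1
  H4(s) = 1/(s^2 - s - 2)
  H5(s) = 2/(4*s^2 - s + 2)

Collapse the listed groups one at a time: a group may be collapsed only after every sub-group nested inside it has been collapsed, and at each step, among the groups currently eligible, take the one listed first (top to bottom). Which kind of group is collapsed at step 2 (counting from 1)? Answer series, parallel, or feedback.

Answer: series

Working:
1. multiply H1, H2 (series)
2. reduce the series chain H3, H4
3. combine (H1*H2), (H3*H4), H5 in parallel
Step 2: series.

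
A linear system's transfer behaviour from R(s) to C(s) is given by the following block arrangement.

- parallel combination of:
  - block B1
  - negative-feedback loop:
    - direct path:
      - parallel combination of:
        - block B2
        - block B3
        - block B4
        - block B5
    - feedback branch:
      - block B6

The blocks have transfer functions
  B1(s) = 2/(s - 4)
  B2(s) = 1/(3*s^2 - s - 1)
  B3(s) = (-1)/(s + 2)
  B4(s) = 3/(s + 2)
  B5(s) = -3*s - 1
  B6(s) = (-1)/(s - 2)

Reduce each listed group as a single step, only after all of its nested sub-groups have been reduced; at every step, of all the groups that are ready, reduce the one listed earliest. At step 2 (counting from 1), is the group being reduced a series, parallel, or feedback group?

The answer is feedback.

Reasoning:
Step 1. add B2, B3, B4, B5 (parallel)
Step 2. collapse the loop ((B2+B3+B4+B5) forward, B6 return)
Step 3. reduce the parallel group B1, [(B2+B3+B4+B5)/(1+(B2+B3+B4+B5)*B6)]
Step 2 collapses a feedback group.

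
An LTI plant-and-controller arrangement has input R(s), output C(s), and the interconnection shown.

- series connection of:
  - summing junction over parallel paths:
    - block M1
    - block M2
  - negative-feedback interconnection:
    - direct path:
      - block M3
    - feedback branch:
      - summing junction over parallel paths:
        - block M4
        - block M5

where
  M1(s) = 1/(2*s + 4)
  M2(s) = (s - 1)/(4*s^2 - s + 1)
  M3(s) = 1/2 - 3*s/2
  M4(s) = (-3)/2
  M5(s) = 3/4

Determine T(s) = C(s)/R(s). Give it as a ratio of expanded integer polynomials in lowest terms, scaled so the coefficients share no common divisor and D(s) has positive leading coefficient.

Answer: (-36*s^3 + 6*s^2 + 20*s - 6)/(36*s^4 + 83*s^3 + 26*s^2 + 13*s + 10)

Working:
1. add M1, M2 (parallel) = (6*s^2 + s - 3)/(8*s^3 + 14*s^2 - 2*s + 4)
2. combine M4, M5 in parallel = (-3)/4
3. apply the feedback formula to M3, (M4+M5) = (4 - 12*s)/(9*s + 5)
4. combine (M1+M2), [M3/(1+M3*(M4+M5))] in series, giving the overall T(s)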